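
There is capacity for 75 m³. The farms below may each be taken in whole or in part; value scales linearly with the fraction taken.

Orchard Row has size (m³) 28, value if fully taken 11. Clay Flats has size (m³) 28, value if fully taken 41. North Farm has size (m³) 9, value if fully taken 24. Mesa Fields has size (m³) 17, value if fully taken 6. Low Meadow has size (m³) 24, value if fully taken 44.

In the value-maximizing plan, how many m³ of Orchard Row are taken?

Rank by value-to-size ratio: North Farm 24/9≈2.67, Low Meadow 44/24≈1.83, Clay Flats 41/28≈1.46, Orchard Row 11/28≈0.393, Mesa Fields 6/17≈0.353.
All 9 m³ of North Farm fit (value 24) ; 66 remain.
Take all of Low Meadow (24 m³, value 44) ; 42 m³ left.
Clay Flats: take in full, 28 m³ for value 41 ; 14 left.
14 m³ left: a 14/28 share of Orchard Row gives 11×14/28 = 5.5.

14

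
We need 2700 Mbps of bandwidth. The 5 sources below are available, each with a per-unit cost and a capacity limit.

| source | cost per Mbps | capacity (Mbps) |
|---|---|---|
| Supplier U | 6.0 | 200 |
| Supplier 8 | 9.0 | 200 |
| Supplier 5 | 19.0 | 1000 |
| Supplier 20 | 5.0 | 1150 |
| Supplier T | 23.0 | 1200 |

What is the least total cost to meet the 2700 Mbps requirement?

31200

Fill from the cheapest source first.
Supplier 20 (5.0): use full 1150 → 1550 Mbps to go.
Supplier U (6.0): use full 200 → 1350 Mbps to go.
Supplier 8 at 9.0: take all 200 Mbps → 1150 still needed.
Supplier 5 (19.0): use full 1000 → 150 Mbps to go.
Supplier T at 23.0: take 150 of its 1200 → requirement met.
Cost = 1150×5.0 + 200×6.0 + 200×9.0 + 1000×19.0 + 150×23.0 = 31200.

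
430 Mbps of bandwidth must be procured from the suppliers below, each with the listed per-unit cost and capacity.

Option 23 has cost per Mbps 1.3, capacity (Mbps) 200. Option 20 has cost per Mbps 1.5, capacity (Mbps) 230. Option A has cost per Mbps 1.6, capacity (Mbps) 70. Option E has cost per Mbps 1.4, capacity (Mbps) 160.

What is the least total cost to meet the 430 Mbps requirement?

589

Use suppliers in increasing cost order.
Option 23 at 1.3: take all 200 Mbps ; 230 still needed.
Option E (1.4): use full 160 ; 70 Mbps to go.
Option 20 (1.5): take the remaining 70 ; done.
Option A: unused.
Cost = 200×1.3 + 160×1.4 + 70×1.5 = 589.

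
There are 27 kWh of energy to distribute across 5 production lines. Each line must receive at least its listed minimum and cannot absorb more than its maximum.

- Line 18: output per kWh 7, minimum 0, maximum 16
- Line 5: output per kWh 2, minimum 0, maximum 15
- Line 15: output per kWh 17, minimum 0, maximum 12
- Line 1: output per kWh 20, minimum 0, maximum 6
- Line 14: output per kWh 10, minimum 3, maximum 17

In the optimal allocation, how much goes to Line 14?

Meeting every minimum uses 0+0+0+0+3 = 3 kWh, leaving 24.
Rank by output per kWh: Line 1 20 > Line 15 17 > Line 14 10 > Line 18 7 > Line 5 2.
Give Line 1 6 more to hit its cap of 6 ; 18 left.
Line 15: +12 to 12 (cap) ; 6 left.
Only 6 left; Line 14 takes them to reach 9.

9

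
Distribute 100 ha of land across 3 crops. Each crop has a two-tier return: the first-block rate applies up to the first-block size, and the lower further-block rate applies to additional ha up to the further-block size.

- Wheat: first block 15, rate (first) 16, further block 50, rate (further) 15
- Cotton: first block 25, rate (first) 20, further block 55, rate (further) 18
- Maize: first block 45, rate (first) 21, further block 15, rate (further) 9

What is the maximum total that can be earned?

Rank every tier by rate: Maize/first 21 > Cotton/first 20 > Cotton/second 18 > Wheat/first 16 > Wheat/second 15 > Maize/second 9.
Maize first at 21: fill all 45 → 55 left.
Fill Cotton first block (25 at 20) → 30 left.
Cotton second at 18: only 30 left, fill 30.
Total = 21×45 + 20×25 + 18×30 = 1985.

1985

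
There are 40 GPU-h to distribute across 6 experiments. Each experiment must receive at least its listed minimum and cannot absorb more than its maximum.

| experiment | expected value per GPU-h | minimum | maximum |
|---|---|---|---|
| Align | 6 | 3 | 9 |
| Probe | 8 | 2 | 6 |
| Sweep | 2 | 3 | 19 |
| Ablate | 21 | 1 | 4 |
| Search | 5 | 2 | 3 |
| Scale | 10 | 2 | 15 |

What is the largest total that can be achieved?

357

Meeting every minimum uses 3+2+3+1+2+2 = 13 GPU-h, leaving 27.
Order the experiments by expected value per GPU-h: Ablate 21 > Scale 10 > Probe 8 > Align 6 > Search 5 > Sweep 2.
Ablate takes 3 more to reach its cap of 4 → 24 left.
Give Scale 13 more to hit its cap of 15 → 11 left.
Probe: +4 to 6 (cap) → 7 left.
Give Align 6 more to hit its cap of 9 → 1 left.
Give Search 1 more to hit its cap of 3 → 0 left.
Total = 6×9 + 8×6 + 2×3 + 21×4 + 5×3 + 10×15 = 357.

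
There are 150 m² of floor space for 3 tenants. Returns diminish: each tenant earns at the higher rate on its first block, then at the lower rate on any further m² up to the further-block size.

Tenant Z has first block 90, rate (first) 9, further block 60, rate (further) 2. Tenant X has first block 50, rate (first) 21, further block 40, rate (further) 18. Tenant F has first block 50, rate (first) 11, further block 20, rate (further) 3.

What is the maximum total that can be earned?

Rank every tier by rate: Tenant X/first 21 > Tenant X/second 18 > Tenant F/first 11 > Tenant Z/first 9 > Tenant F/second 3 > Tenant Z/second 2.
Tenant X first at 21: fill all 50 → 100 left.
Fill Tenant X second block (40 at 18) → 60 left.
Tenant F first at 11: fill all 50 → 10 left.
Tenant Z first at 9: only 10 left, fill 10.
Total = 21×50 + 18×40 + 11×50 + 9×10 = 2410.

2410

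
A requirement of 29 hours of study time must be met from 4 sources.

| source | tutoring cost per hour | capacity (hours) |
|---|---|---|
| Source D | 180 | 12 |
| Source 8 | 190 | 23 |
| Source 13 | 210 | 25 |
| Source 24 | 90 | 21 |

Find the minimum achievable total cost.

Fill from the cheapest source first.
Take 21 from Source 24 at 90 → need 8 more.
Take 8 from Source D at 180 to finish.
Source 8, Source 13: unused.
Cost = 21×90 + 8×180 = 3330.

3330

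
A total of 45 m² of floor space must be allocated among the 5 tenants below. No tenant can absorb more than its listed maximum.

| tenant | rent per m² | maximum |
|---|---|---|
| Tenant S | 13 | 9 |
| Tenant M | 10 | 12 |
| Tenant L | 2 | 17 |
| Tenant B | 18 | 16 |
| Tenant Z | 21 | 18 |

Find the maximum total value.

Order the tenants by rent per m²: Tenant Z 21 > Tenant B 18 > Tenant S 13 > Tenant M 10 > Tenant L 2.
Give Tenant Z 18 to hit its cap of 18 — 27 left.
Tenant B: +16 to 16 (cap) — 11 left.
Give Tenant S 9 to hit its cap of 9 — 2 left.
Tenant M has room for 12 but only 2 remain, so it gets 2.
Total = 13×9 + 10×2 + 18×16 + 21×18 = 803.

803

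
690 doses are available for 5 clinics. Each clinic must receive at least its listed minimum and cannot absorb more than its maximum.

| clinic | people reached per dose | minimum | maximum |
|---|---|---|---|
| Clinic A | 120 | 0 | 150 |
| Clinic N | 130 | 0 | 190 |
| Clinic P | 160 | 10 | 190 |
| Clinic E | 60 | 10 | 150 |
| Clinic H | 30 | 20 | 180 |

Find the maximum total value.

82100

Meeting every minimum uses 0+0+10+10+20 = 40 doses, leaving 650.
Highest people reached per dose first: Clinic P 160 > Clinic N 130 > Clinic A 120 > Clinic E 60 > Clinic H 30.
Clinic P: +180 to 190 (cap) → 470 left.
Clinic N takes 190 more to reach its cap of 190 → 280 left.
Give Clinic A 150 more to hit its cap of 150 → 130 left.
Only 130 left; Clinic E takes them to reach 140.
Total = 120×150 + 130×190 + 160×190 + 60×140 + 30×20 = 82100.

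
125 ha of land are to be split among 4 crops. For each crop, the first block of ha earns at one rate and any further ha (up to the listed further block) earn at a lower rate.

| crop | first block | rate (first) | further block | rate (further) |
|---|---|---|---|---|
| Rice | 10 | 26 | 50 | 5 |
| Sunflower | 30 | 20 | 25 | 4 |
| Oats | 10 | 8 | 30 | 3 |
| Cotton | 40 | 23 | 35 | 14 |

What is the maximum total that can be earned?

2350

Order all 8 blocks by rate: Rice/first 26 > Cotton/first 23 > Sunflower/first 20 > Cotton/second 14 > Oats/first 8 > Rice/second 5 > Sunflower/second 4 > Oats/second 3.
Rice/first (26): +10 — 115 left.
Cotton first at 23: fill all 40 — 75 left.
Fill Sunflower first block (30 at 20) — 45 left.
Fill Cotton second block (35 at 14) — 10 left.
Fill Oats first block (10 at 8) — 0 left.
Total = 26×10 + 23×40 + 20×30 + 14×35 + 8×10 = 2350.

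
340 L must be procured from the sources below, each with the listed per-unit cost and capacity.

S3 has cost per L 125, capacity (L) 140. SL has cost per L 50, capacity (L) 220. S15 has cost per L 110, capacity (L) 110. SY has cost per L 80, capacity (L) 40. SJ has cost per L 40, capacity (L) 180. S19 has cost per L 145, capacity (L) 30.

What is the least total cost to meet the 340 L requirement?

Use sources in increasing cost order.
SJ (40): use full 180 ; 160 L to go.
SL (50): take the remaining 160 ; done.
SY, S15, S3, S19: unused.
Cost = 180×40 + 160×50 = 15200.

15200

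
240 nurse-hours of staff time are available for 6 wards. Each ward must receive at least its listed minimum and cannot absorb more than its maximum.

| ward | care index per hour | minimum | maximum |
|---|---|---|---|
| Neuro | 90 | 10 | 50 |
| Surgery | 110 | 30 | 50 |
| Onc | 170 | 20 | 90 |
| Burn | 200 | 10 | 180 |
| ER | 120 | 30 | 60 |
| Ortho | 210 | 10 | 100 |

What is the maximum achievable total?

42200

Meeting every minimum uses 10+30+20+10+30+10 = 110 nurse-hours, leaving 130.
Rank by care index per hour: Ortho 210 > Burn 200 > Onc 170 > ER 120 > Surgery 110 > Neuro 90.
Ortho takes 90 more to reach its cap of 100 ; 40 left.
Only 40 left; Burn takes them to reach 50.
Total = 90×10 + 110×30 + 170×20 + 200×50 + 120×30 + 210×100 = 42200.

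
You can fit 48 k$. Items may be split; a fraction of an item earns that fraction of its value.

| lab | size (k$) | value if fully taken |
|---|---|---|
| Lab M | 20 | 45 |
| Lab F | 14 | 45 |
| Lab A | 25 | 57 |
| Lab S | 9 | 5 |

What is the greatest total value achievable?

Best value per unit of size first: Lab F 45/14≈3.21, Lab A 57/25≈2.28, Lab M 45/20≈2.25, Lab S 5/9≈0.556.
Take all of Lab F (14 k$, value 45) ; 34 k$ left.
Lab A: take in full, 25 k$ for value 57 ; 9 left.
Only 9 k$ remain; take 9/20 of Lab M for value 45×9/20 = 20.25.
Total value = 122.25.

122.25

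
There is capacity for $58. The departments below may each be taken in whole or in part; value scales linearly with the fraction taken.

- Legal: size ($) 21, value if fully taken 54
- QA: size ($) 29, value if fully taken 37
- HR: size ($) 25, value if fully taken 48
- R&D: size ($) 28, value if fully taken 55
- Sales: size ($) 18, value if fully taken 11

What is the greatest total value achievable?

126.28

Rank by value-to-size ratio: Legal 54/21≈2.57, R&D 55/28≈1.96, HR 48/25≈1.92, QA 37/29≈1.28, Sales 11/18≈0.611.
Legal: take in full, 21 $ for value 54 → 37 left.
R&D: take in full, 28 $ for value 55 → 9 left.
Only 9 $ remain; take 9/25 of HR for value 48×9/25 = 17.28.
Total value = 126.28.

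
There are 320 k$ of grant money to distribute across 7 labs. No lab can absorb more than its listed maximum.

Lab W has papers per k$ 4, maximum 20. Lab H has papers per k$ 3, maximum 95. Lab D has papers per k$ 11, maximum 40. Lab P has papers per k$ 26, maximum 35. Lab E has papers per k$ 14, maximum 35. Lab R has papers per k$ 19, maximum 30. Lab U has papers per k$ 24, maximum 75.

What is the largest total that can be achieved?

4545

Rank by papers per k$: Lab P 26 > Lab U 24 > Lab R 19 > Lab E 14 > Lab D 11 > Lab W 4 > Lab H 3.
Give Lab P 35 to hit its cap of 35 — 285 left.
Lab U takes 75 to reach its cap of 75 — 210 left.
Lab R: +30 to 30 (cap) — 180 left.
Lab E: +35 to 35 (cap) — 145 left.
Lab D: +40 to 40 (cap) — 105 left.
Lab W: +20 to 20 (cap) — 85 left.
Lab H has room for 95 but only 85 remain, so it gets 85.
Total = 4×20 + 3×85 + 11×40 + 26×35 + 14×35 + 19×30 + 24×75 = 4545.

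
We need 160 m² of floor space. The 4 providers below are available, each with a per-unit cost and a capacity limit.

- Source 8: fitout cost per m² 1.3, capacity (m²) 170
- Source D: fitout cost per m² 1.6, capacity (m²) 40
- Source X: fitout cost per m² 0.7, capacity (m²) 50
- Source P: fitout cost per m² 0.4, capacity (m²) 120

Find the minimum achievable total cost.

76

Fill from the cheapest provider first.
Source P at 0.4: take all 120 m² → 40 still needed.
Source X at 0.7: take 40 of its 50 → requirement met.
Source 8, Source D: unused.
Cost = 120×0.4 + 40×0.7 = 76.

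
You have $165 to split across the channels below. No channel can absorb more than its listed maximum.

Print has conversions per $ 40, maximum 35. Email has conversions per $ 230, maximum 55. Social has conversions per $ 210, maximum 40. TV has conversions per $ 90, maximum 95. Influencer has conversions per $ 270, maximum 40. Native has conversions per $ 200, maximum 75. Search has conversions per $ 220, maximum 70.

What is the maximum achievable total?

38850

Highest conversions per $ first: Influencer 270 > Email 230 > Search 220 > Social 210 > Native 200 > TV 90 > Print 40.
Influencer: +40 to 40 (cap) ; 125 left.
Give Email 55 to hit its cap of 55 ; 70 left.
Give Search 70 to hit its cap of 70 ; 0 left.
Total = 230×55 + 270×40 + 220×70 = 38850.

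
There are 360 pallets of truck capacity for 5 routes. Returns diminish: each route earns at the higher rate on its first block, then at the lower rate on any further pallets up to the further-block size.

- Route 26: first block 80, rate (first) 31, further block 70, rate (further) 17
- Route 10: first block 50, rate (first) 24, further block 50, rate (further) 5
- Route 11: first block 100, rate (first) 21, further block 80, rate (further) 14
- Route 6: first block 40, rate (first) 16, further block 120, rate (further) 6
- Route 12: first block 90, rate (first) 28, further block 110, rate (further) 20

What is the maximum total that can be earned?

Rank every tier by rate: Route 26/first 31 > Route 12/first 28 > Route 10/first 24 > Route 11/first 21 > Route 12/second 20 > Route 26/second 17 > Route 6/first 16 > Route 11/second 14 > Route 6/second 6 > Route 10/second 5.
Fill Route 26 first block (80 at 31) ; 280 left.
Route 12/first (28): +90 ; 190 left.
Route 10 first at 24: fill all 50 ; 140 left.
Route 11/first (21): +100 ; 40 left.
Route 12 second at 20: only 40 left, fill 40.
Total = 31×80 + 28×90 + 24×50 + 21×100 + 20×40 = 9100.

9100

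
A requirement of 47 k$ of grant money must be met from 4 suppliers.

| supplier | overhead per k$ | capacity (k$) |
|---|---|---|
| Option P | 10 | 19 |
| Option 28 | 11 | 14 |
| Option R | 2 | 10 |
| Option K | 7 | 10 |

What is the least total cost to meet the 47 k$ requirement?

Use suppliers in increasing cost order.
Take 10 from Option R at 2 — need 37 more.
Option K at 7: take all 10 k$ — 27 still needed.
Option P at 10: take all 19 k$ — 8 still needed.
Option 28 (11): take the remaining 8 — done.
Cost = 10×2 + 10×7 + 19×10 + 8×11 = 368.

368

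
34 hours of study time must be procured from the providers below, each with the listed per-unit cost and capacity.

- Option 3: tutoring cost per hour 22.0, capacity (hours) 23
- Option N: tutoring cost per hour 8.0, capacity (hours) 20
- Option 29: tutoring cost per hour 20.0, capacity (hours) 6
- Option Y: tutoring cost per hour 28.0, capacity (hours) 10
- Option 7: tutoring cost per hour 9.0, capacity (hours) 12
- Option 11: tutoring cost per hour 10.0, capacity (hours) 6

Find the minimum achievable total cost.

Use providers in increasing cost order.
Option N (8.0): use full 20 ; 14 hours to go.
Option 7 (9.0): use full 12 ; 2 hours to go.
Take 2 from Option 11 at 10.0 to finish.
Option 29, Option 3, Option Y: unused.
Cost = 20×8.0 + 12×9.0 + 2×10.0 = 288.

288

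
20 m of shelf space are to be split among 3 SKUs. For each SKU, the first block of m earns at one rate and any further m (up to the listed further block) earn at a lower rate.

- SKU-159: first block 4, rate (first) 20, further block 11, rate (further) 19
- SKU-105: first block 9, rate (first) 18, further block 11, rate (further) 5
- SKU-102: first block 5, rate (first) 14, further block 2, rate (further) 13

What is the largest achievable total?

379

Rank every tier by rate: SKU-159/first 20 > SKU-159/second 19 > SKU-105/first 18 > SKU-102/first 14 > SKU-102/second 13 > SKU-105/second 5.
SKU-159 first at 20: fill all 4 → 16 left.
SKU-159 second at 19: fill all 11 → 5 left.
SKU-105/first: +5 of 9 at 18; pool empty.
Total = 20×4 + 19×11 + 18×5 = 379.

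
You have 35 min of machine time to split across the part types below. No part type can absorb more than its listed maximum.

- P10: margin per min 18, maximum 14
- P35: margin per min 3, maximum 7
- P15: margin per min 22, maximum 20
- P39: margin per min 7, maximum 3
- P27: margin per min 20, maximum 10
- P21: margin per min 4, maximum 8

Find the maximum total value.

730

Rank by margin per min: P15 22 > P27 20 > P10 18 > P39 7 > P21 4 > P35 3.
P15: +20 to 20 (cap) — 15 left.
Give P27 10 to hit its cap of 10 — 5 left.
P10: +5 (room for 14) → 5. Pool exhausted.
Total = 18×5 + 22×20 + 20×10 = 730.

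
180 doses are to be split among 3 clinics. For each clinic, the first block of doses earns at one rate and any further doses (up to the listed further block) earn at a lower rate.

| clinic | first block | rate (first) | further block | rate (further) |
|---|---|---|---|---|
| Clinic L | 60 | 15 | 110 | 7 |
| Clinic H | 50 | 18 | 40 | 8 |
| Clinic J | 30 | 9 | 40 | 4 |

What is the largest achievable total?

2390

Treat each block as its own option and order by rate: Clinic H/T1 18 > Clinic L/T1 15 > Clinic J/T1 9 > Clinic H/T2 8 > Clinic L/T2 7 > Clinic J/T2 4.
Clinic H T1 at 18: fill all 50 — 130 left.
Clinic L/T1 (15): +60 — 70 left.
Fill Clinic J T1 block (30 at 9) — 40 left.
Clinic H/T2 (8): +40 — 0 left.
Total = 18×50 + 15×60 + 9×30 + 8×40 = 2390.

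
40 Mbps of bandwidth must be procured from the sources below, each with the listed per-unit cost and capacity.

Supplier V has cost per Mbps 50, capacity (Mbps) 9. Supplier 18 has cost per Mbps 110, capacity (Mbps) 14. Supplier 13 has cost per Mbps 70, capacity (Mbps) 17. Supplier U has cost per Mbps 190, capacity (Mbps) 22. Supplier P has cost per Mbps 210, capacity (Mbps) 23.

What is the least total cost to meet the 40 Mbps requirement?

Fill from the cheapest source first.
Supplier V (50): use full 9 — 31 Mbps to go.
Supplier 13 at 70: take all 17 Mbps — 14 still needed.
Supplier 18 (110): use full 14 — 0 Mbps to go.
Supplier U, Supplier P: unused.
Cost = 9×50 + 17×70 + 14×110 = 3180.

3180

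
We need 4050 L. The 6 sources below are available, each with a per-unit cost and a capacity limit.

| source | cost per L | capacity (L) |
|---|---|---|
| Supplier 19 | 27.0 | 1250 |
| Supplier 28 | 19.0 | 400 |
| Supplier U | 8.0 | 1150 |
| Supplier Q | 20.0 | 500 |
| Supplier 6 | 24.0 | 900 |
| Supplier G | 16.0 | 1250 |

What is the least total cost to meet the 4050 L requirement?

Use sources in increasing cost order.
Supplier U (8.0): use full 1150 — 2900 L to go.
Supplier G at 16.0: take all 1250 L — 1650 still needed.
Supplier 28 (19.0): use full 400 — 1250 L to go.
Supplier Q (20.0): use full 500 — 750 L to go.
Take 750 from Supplier 6 at 24.0 to finish.
Supplier 19: unused.
Cost = 1150×8.0 + 1250×16.0 + 400×19.0 + 500×20.0 + 750×24.0 = 64800.

64800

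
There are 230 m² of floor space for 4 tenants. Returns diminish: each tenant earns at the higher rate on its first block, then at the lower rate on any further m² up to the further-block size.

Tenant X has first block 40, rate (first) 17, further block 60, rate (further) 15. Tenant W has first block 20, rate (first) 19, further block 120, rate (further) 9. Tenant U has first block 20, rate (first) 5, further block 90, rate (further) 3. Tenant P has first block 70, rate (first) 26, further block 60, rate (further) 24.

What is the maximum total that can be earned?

Treat each block as its own option and order by rate: Tenant P/tier1 26 > Tenant P/tier2 24 > Tenant W/tier1 19 > Tenant X/tier1 17 > Tenant X/tier2 15 > Tenant W/tier2 9 > Tenant U/tier1 5 > Tenant U/tier2 3.
Tenant P tier1 at 26: fill all 70 → 160 left.
Tenant P tier2 at 24: fill all 60 → 100 left.
Tenant W tier1 at 19: fill all 20 → 80 left.
Tenant X tier1 at 17: fill all 40 → 40 left.
40 remain; put them into Tenant X tier2 at 15.
Total = 26×70 + 24×60 + 19×20 + 17×40 + 15×40 = 4920.

4920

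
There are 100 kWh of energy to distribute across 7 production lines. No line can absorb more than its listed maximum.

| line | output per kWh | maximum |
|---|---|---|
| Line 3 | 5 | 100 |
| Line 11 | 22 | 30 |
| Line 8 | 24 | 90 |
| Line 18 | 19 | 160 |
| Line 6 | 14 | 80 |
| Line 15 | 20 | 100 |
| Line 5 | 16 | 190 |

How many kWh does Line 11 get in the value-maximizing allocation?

Order the production lines by output per kWh: Line 8 24 > Line 11 22 > Line 15 20 > Line 18 19 > Line 5 16 > Line 6 14 > Line 3 5.
Line 8 takes 90 to reach its cap of 90 — 10 left.
Line 11 has room for 30 but only 10 remain, so it gets 10.

10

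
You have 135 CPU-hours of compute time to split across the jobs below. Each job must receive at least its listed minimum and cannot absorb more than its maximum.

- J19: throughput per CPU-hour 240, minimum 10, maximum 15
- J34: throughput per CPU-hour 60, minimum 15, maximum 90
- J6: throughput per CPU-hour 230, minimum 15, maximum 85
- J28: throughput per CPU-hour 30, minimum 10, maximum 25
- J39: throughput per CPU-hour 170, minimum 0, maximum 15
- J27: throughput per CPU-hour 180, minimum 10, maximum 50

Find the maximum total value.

Meeting every minimum uses 10+15+15+10+0+10 = 60 CPU-hours, leaving 75.
Order the jobs by throughput per CPU-hour: J19 240 > J6 230 > J27 180 > J39 170 > J34 60 > J28 30.
J19 takes 5 more to reach its cap of 15 → 70 left.
J6 takes 70 more to reach its cap of 85 → 0 left.
Total = 240×15 + 60×15 + 230×85 + 30×10 + 180×10 = 26150.

26150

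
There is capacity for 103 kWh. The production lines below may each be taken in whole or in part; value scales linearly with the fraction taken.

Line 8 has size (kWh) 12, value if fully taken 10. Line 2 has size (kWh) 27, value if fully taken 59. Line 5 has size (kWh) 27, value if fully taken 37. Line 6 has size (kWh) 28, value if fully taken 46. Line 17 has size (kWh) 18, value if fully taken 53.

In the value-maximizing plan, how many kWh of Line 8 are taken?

3

Best value per unit of size first: Line 17 53/18≈2.94, Line 2 59/27≈2.19, Line 6 46/28≈1.64, Line 5 37/27≈1.37, Line 8 10/12≈0.833.
Take all of Line 17 (18 kWh, value 53) → 85 kWh left.
Take all of Line 2 (27 kWh, value 59) → 58 kWh left.
Take all of Line 6 (28 kWh, value 46) → 30 kWh left.
Line 5: take in full, 27 kWh for value 37 → 3 left.
Fill the last 3 kWh with part of Line 8: 3/12 of it earns 2.5.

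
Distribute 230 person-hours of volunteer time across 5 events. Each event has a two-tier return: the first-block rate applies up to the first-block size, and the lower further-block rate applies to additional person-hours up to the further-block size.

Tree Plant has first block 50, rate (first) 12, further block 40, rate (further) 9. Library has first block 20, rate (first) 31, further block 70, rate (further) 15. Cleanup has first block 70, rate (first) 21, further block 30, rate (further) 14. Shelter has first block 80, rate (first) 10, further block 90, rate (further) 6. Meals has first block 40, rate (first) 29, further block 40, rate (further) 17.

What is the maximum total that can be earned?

Order all 10 blocks by rate: Library/first 31 > Meals/first 29 > Cleanup/first 21 > Meals/second 17 > Library/second 15 > Cleanup/second 14 > Tree Plant/first 12 > Shelter/first 10 > Tree Plant/second 9 > Shelter/second 6.
Library first at 31: fill all 20 ; 210 left.
Meals/first (29): +40 ; 170 left.
Fill Cleanup first block (70 at 21) ; 100 left.
Meals second at 17: fill all 40 ; 60 left.
Library second at 15: only 60 left, fill 60.
Total = 31×20 + 29×40 + 21×70 + 17×40 + 15×60 = 4830.

4830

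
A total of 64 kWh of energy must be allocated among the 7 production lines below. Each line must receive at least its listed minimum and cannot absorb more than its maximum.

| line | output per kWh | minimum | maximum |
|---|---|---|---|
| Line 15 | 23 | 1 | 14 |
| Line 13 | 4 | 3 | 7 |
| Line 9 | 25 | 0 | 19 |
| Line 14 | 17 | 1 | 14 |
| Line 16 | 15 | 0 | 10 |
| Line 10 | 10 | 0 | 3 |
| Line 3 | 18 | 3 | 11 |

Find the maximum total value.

Meeting every minimum uses 1+3+0+1+0+0+3 = 8 kWh, leaving 56.
Rank by output per kWh: Line 9 25 > Line 15 23 > Line 3 18 > Line 14 17 > Line 16 15 > Line 10 10 > Line 13 4.
Line 9: +19 to 19 (cap) → 37 left.
Give Line 15 13 more to hit its cap of 14 → 24 left.
Give Line 3 8 more to hit its cap of 11 → 16 left.
Line 14 takes 13 more to reach its cap of 14 → 3 left.
Line 16: +3 (room for 10) → 3. Pool exhausted.
Total = 23×14 + 4×3 + 25×19 + 17×14 + 15×3 + 18×11 = 1290.

1290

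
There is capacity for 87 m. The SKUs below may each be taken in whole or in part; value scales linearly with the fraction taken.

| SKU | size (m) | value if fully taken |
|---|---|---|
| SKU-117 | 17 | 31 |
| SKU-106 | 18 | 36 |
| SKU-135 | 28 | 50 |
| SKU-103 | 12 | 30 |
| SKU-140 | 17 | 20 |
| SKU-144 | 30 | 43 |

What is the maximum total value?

Sort by value density: SKU-103 30/12≈2.5, SKU-106 36/18≈2, SKU-117 31/17≈1.82, SKU-135 50/28≈1.79, SKU-144 43/30≈1.43, SKU-140 20/17≈1.18.
Take all of SKU-103 (12 m, value 30) ; 75 m left.
SKU-106: take in full, 18 m for value 36 ; 57 left.
SKU-117: take in full, 17 m for value 31 ; 40 left.
SKU-135: take in full, 28 m for value 50 ; 12 left.
12 m left: a 12/30 share of SKU-144 gives 43×12/30 = 17.2.
Total value = 164.2.

164.2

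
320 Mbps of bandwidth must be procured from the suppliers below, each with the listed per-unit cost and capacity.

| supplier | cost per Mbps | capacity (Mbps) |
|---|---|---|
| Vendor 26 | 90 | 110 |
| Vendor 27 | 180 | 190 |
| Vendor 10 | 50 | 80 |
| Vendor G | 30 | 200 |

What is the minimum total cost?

13600

Fill from the cheapest supplier first.
Vendor G (30): use full 200 ; 120 Mbps to go.
Take 80 from Vendor 10 at 50 ; need 40 more.
Vendor 26 at 90: take 40 of its 110 ; requirement met.
Vendor 27: unused.
Cost = 200×30 + 80×50 + 40×90 = 13600.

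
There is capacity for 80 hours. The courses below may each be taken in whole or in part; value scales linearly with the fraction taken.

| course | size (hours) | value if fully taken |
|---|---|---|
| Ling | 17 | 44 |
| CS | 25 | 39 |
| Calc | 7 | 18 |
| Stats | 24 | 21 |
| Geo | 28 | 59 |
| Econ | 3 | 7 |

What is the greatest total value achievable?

Sort by value density: Ling 44/17≈2.59, Calc 18/7≈2.57, Econ 7/3≈2.33, Geo 59/28≈2.11, CS 39/25≈1.56, Stats 21/24≈0.875.
All 17 hours of Ling fit (value 44) ; 63 remain.
Take all of Calc (7 hours, value 18) ; 56 hours left.
All 3 hours of Econ fit (value 7) ; 53 remain.
All 28 hours of Geo fit (value 59) ; 25 remain.
All 25 hours of CS fit (value 39) ; 0 remain.
Total value = 167.

167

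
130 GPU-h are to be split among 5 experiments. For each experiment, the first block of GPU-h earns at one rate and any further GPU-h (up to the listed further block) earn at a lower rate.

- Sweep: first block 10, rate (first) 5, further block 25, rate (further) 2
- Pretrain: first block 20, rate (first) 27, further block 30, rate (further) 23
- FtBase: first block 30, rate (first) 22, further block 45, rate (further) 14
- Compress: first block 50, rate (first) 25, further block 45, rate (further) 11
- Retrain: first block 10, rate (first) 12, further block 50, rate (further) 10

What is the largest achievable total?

3140

Rank every tier by rate: Pretrain/first 27 > Compress/first 25 > Pretrain/second 23 > FtBase/first 22 > FtBase/second 14 > Retrain/first 12 > Compress/second 11 > Retrain/second 10 > Sweep/first 5 > Sweep/second 2.
Pretrain/first (27): +20 ; 110 left.
Fill Compress first block (50 at 25) ; 60 left.
Fill Pretrain second block (30 at 23) ; 30 left.
Fill FtBase first block (30 at 22) ; 0 left.
Total = 27×20 + 25×50 + 23×30 + 22×30 = 3140.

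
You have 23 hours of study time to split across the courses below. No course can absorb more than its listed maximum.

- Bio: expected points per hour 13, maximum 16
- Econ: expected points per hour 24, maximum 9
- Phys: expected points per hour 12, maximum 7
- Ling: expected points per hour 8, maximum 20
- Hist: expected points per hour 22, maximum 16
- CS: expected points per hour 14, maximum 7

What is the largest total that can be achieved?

524

Rank by expected points per hour: Econ 24 > Hist 22 > CS 14 > Bio 13 > Phys 12 > Ling 8.
Econ takes 9 to reach its cap of 9 → 14 left.
Hist has room for 16 but only 14 remain, so it gets 14.
Total = 24×9 + 22×14 = 524.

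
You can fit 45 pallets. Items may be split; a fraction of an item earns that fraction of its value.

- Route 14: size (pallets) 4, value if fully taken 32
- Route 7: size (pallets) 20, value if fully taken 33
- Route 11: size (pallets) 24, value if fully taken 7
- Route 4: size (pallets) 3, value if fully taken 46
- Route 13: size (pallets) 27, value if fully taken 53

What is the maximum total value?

Best value per unit of size first: Route 4 46/3≈15.3, Route 14 32/4≈8, Route 13 53/27≈1.96, Route 7 33/20≈1.65, Route 11 7/24≈0.292.
Route 4: take in full, 3 pallets for value 46 ; 42 left.
Take all of Route 14 (4 pallets, value 32) ; 38 pallets left.
Take all of Route 13 (27 pallets, value 53) ; 11 pallets left.
11 pallets left: a 11/20 share of Route 7 gives 33×11/20 = 18.15.
Total value = 149.15.

149.15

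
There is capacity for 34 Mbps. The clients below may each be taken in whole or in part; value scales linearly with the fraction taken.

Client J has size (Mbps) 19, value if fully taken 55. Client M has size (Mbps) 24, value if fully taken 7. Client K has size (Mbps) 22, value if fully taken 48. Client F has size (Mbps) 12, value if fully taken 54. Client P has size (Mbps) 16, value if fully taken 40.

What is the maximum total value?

116.5

Rank by value-to-size ratio: Client F 54/12≈4.5, Client J 55/19≈2.89, Client P 40/16≈2.5, Client K 48/22≈2.18, Client M 7/24≈0.292.
All 12 Mbps of Client F fit (value 54) → 22 remain.
All 19 Mbps of Client J fit (value 55) → 3 remain.
Only 3 Mbps remain; take 3/16 of Client P for value 40×3/16 = 7.5.
Total value = 116.5.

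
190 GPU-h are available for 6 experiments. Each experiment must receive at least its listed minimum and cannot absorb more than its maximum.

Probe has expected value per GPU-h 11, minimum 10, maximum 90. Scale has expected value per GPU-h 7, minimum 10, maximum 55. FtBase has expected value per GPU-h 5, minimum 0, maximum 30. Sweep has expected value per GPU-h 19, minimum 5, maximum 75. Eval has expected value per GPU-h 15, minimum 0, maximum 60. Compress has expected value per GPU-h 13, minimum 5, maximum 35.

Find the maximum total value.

Meeting every minimum uses 10+10+0+5+0+5 = 30 GPU-h, leaving 160.
Order the experiments by expected value per GPU-h: Sweep 19 > Eval 15 > Compress 13 > Probe 11 > Scale 7 > FtBase 5.
Sweep: +70 to 75 (cap) ; 90 left.
Give Eval 60 more to hit its cap of 60 ; 30 left.
Compress: +30 to 35 (cap) ; 0 left.
Total = 11×10 + 7×10 + 19×75 + 15×60 + 13×35 = 2960.

2960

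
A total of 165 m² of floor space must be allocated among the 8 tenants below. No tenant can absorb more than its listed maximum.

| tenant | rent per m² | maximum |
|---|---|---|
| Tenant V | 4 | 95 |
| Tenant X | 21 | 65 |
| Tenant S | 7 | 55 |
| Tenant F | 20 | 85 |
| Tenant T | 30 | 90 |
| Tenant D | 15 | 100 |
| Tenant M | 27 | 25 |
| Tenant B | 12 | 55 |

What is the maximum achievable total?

Rank by rent per m²: Tenant T 30 > Tenant M 27 > Tenant X 21 > Tenant F 20 > Tenant D 15 > Tenant B 12 > Tenant S 7 > Tenant V 4.
Tenant T takes 90 to reach its cap of 90 → 75 left.
Tenant M takes 25 to reach its cap of 25 → 50 left.
Tenant X: +50 (room for 65) → 50. Pool exhausted.
Total = 21×50 + 30×90 + 27×25 = 4425.

4425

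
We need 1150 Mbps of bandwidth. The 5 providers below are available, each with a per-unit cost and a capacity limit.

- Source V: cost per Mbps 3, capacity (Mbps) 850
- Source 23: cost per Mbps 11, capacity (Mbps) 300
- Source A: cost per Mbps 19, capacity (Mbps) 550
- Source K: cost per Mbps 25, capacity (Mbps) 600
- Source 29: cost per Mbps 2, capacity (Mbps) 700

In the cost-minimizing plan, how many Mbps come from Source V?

450

Use providers in increasing cost order.
Source 29 at 2: take all 700 Mbps — 450 still needed.
Source V at 3: take 450 of its 850 — requirement met.
Source 23, Source A, Source K: unused.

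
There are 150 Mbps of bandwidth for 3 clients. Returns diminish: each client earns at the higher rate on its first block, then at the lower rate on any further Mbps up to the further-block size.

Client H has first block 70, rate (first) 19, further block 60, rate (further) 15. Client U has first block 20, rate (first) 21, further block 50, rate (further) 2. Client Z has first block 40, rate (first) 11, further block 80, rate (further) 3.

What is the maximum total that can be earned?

2650

Rank every tier by rate: Client U/first 21 > Client H/first 19 > Client H/second 15 > Client Z/first 11 > Client Z/second 3 > Client U/second 2.
Fill Client U first block (20 at 21) → 130 left.
Client H first at 19: fill all 70 → 60 left.
Client H second at 15: fill all 60 → 0 left.
Total = 21×20 + 19×70 + 15×60 = 2650.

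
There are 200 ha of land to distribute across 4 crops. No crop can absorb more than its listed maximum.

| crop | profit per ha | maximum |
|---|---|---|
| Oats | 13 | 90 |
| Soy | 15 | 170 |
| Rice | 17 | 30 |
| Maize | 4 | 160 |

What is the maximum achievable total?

3060

Highest profit per ha first: Rice 17 > Soy 15 > Oats 13 > Maize 4.
Rice: +30 to 30 (cap) ; 170 left.
Soy: +170 to 170 (cap) ; 0 left.
Total = 15×170 + 17×30 = 3060.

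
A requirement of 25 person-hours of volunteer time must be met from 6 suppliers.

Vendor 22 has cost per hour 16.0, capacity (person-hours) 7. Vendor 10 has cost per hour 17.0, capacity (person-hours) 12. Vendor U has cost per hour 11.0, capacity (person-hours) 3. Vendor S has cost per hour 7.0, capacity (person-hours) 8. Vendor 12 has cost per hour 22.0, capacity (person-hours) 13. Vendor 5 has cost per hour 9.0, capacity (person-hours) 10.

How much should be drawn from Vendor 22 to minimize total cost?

4

Fill from the cheapest supplier first.
Vendor S (7.0): use full 8 ; 17 person-hours to go.
Vendor 5 at 9.0: take all 10 person-hours ; 7 still needed.
Vendor U at 11.0: take all 3 person-hours ; 4 still needed.
Vendor 22 at 16.0: take 4 of its 7 ; requirement met.
Vendor 10, Vendor 12: unused.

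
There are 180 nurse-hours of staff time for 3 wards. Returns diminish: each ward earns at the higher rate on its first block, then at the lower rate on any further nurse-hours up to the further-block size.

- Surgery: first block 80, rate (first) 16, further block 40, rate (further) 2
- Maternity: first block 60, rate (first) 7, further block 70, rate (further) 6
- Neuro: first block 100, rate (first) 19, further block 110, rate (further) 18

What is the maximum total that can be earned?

Rank every tier by rate: Neuro/T1 19 > Neuro/T2 18 > Surgery/T1 16 > Maternity/T1 7 > Maternity/T2 6 > Surgery/T2 2.
Neuro/T1 (19): +100 — 80 left.
80 remain; put them into Neuro T2 at 18.
Total = 19×100 + 18×80 = 3340.

3340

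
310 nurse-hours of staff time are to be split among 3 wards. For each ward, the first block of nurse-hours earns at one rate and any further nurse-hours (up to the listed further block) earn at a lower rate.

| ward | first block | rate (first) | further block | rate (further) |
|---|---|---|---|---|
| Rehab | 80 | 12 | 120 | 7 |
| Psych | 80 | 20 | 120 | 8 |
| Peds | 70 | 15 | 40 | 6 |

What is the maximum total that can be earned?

4250

Treat each block as its own option and order by rate: Psych/T1 20 > Peds/T1 15 > Rehab/T1 12 > Psych/T2 8 > Rehab/T2 7 > Peds/T2 6.
Psych/T1 (20): +80 — 230 left.
Peds/T1 (15): +70 — 160 left.
Rehab/T1 (12): +80 — 80 left.
Psych T2 at 8: only 80 left, fill 80.
Total = 20×80 + 15×70 + 12×80 + 8×80 = 4250.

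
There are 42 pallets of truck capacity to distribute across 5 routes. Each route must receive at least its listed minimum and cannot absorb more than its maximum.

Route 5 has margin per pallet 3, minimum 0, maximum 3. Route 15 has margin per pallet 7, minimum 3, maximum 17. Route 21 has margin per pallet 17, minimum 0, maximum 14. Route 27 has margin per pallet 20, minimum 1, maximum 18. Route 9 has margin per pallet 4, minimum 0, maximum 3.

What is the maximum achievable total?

668

Meeting every minimum uses 0+3+0+1+0 = 4 pallets, leaving 38.
Order the routes by margin per pallet: Route 27 20 > Route 21 17 > Route 15 7 > Route 9 4 > Route 5 3.
Route 27: +17 to 18 (cap) ; 21 left.
Route 21 takes 14 more to reach its cap of 14 ; 7 left.
Route 15: +7 (room for 14) → 10. Pool exhausted.
Total = 7×10 + 17×14 + 20×18 = 668.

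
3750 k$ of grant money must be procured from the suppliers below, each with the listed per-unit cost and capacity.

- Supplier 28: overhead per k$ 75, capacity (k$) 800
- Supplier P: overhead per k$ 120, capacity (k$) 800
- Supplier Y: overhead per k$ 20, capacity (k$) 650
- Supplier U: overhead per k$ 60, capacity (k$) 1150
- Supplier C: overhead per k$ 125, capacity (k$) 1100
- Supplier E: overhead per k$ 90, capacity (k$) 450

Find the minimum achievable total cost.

Use suppliers in increasing cost order.
Take 650 from Supplier Y at 20 → need 3100 more.
Take 1150 from Supplier U at 60 → need 1950 more.
Supplier 28 (75): use full 800 → 1150 k$ to go.
Supplier E (90): use full 450 → 700 k$ to go.
Supplier P (120): take the remaining 700 → done.
Supplier C: unused.
Cost = 650×20 + 1150×60 + 800×75 + 450×90 + 700×120 = 266500.

266500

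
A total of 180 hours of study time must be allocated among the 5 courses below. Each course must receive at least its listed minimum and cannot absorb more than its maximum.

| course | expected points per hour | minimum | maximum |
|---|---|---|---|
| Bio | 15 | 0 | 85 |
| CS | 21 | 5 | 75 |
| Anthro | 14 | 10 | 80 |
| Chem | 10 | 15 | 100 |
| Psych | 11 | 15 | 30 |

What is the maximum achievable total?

Meeting every minimum uses 0+5+10+15+15 = 45 hours, leaving 135.
Highest expected points per hour first: CS 21 > Bio 15 > Anthro 14 > Psych 11 > Chem 10.
CS: +70 to 75 (cap) ; 65 left.
Only 65 left; Bio takes them to reach 65.
Total = 15×65 + 21×75 + 14×10 + 10×15 + 11×15 = 3005.

3005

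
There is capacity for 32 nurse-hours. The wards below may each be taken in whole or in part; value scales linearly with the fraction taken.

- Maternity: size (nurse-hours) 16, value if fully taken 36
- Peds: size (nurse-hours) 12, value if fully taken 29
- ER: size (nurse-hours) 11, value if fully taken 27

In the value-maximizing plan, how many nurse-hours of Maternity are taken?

9

Sort by value density: ER 27/11≈2.45, Peds 29/12≈2.42, Maternity 36/16≈2.25.
ER: take in full, 11 nurse-hours for value 27 — 21 left.
Take all of Peds (12 nurse-hours, value 29) — 9 nurse-hours left.
Fill the last 9 nurse-hours with part of Maternity: 9/16 of it earns 20.25.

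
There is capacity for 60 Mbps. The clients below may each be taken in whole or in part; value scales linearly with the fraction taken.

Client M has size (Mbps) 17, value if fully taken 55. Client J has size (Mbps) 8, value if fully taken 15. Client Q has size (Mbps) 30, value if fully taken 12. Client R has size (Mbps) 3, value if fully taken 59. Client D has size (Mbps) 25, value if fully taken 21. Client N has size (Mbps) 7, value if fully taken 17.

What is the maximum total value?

Best value per unit of size first: Client R 59/3≈19.7, Client M 55/17≈3.24, Client N 17/7≈2.43, Client J 15/8≈1.88, Client D 21/25≈0.84, Client Q 12/30≈0.4.
Client R: take in full, 3 Mbps for value 59 → 57 left.
Client M: take in full, 17 Mbps for value 55 → 40 left.
Client N: take in full, 7 Mbps for value 17 → 33 left.
All 8 Mbps of Client J fit (value 15) → 25 remain.
All 25 Mbps of Client D fit (value 21) → 0 remain.
Total value = 167.

167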